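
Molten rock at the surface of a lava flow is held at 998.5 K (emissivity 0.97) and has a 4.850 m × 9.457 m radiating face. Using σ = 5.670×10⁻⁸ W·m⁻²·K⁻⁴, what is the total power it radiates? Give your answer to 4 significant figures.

Area A = 4.850 × 9.457 = 45.8665 m².
P = εσAT⁴ = 0.97 × 5.670×10⁻⁸ × 45.8665 × (998.5)⁴ = 2.508×10⁶ W.

P ≈ 2.508×10⁶ W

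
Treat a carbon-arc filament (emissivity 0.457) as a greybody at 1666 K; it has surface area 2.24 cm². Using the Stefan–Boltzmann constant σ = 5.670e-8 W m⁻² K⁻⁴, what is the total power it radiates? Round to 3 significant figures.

P ≈ 44.7 W

Area A = 2.24 cm² = 2.24×10⁻⁴ m².
P = εσAT⁴ = 0.457 × 5.670×10⁻⁸ × 2.24×10⁻⁴ × (1666)⁴ = 44.7 W.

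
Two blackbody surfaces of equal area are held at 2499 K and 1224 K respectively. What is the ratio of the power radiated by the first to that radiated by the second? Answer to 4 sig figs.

With equal areas, P₁/P₂ = (T₁/T₂)⁴ = (2499/1224)⁴ = 17.38.

P₁/P₂ ≈ 17.38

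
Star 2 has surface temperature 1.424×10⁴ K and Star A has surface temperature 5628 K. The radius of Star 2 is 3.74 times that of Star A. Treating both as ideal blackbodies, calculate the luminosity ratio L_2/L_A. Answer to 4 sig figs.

L ∝ R²T⁴, so L_2/L_A = (R_2/R_A)²(T_2/T_A)⁴ = (3.74)² × (1.424×10⁴/5628)⁴ = 13.9876 × 40.9849 = 573.3.

L_2/L_A ≈ 573.3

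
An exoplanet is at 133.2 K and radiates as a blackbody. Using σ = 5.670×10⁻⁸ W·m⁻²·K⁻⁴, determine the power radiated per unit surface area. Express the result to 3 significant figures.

Stefan–Boltzmann: I = σT⁴ = 5.670×10⁻⁸ × (133.2)⁴ = 17.8 W/m².

I ≈ 17.8 W/m²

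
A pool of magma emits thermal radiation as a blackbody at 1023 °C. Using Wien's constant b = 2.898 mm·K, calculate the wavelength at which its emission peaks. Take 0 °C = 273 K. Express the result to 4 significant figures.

λ_max ≈ 2.236 μm

T = 1023 °C + 273 = 1296 K.
Wien's displacement law: λ_max = b/T = (2.898×10⁻³ m·K)/(1296 K) = 2.2361×10⁻⁶ m.
That is 2.236 μm, in the infrared range.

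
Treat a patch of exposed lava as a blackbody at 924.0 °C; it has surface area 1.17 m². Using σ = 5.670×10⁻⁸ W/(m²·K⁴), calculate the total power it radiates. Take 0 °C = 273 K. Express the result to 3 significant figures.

P ≈ 1.36×10⁵ W

T = 924.0 °C + 273 = 1197.0 K.
Area A = 1.17 m².
P = σAT⁴ = 5.670×10⁻⁸ × 1.17 × (1197.0)⁴ = 1.36×10⁵ W.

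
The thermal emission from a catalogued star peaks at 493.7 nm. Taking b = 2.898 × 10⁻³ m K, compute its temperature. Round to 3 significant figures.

T ≈ 5.87×10³ K

Wien's law gives T = b/λ_max = (2.898×10⁻³ m·K)/(4.937×10⁻⁷ m) = 5.87×10³ K.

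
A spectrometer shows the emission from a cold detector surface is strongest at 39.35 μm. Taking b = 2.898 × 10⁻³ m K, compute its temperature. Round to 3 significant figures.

T ≈ 73.6 K

Wien's law gives T = b/λ_max = (2.898×10⁻³ m·K)/(3.935×10⁻⁵ m) = 73.6 K.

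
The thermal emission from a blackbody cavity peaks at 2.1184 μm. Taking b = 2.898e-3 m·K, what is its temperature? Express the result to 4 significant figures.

T ≈ 1368 K

Wien's law gives T = b/λ_max = (2.898×10⁻³ m·K)/(2.1184×10⁻⁶ m) = 1368 K.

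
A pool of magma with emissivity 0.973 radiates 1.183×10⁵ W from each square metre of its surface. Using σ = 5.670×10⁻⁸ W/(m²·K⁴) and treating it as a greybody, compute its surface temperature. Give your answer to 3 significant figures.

T ≈ 1.21×10³ K

I = εσT⁴, so T = (I/εσ)^(1/4) = (1.183×10⁵/(0.973×5.670×10⁻⁸))^(1/4) = 1.21×10³ K.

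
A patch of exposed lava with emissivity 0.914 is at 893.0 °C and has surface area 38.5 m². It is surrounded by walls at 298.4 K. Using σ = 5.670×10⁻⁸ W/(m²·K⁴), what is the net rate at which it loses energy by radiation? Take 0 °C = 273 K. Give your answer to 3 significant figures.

T = 893.0 °C + 273 = 1166.0 K.
Area A = 38.5 m².
Net radiated power P_net = εσA(T⁴ − T₀⁴) = 0.914×5.670×10⁻⁸×38.5×(1166.0⁴ − 298.4⁴).
T⁴ − T₀⁴ = 1.84839×10¹² − 7.92858×10⁹ = 1.84046×10¹² K⁴, so P_net = 3.67×10⁶ W.

Net loss ≈ 3.67×10⁶ W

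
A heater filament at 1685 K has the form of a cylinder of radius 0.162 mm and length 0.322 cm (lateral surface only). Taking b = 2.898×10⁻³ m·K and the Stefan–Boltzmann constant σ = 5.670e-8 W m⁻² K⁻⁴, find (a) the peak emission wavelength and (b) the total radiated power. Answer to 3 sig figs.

λ_max ≈ 1.72 μm; P ≈ 1.50 W

(a) λ_max = b/T = 2.898×10⁻³/1685 = 1.720×10⁻⁶ m = 1.72 μm.
Lateral area A = 2πrL = 2π×1.62×10⁻⁴×3.22×10⁻³ = 3.27756×10⁻⁶ m².
(b) P = σAT⁴ = 5.670×10⁻⁸×3.27756×10⁻⁶×(1685)⁴ = 1.50 W.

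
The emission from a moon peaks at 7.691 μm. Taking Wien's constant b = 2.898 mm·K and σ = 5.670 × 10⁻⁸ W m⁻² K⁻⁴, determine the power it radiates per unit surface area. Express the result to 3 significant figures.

I ≈ 1.14×10³ W/m²

Wien's law: T = b/λ_max = 2.898×10⁻³/7.691×10⁻⁶ = 376.804 K.
Then I = σT⁴ = 5.670×10⁻⁸×(376.804)⁴ = 1.14×10³ W/m².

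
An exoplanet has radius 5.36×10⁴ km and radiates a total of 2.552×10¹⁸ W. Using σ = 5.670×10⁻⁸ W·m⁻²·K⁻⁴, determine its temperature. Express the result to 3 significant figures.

T ≈ 188 K

Surface area A = 4πR² = 4π(5.36×10⁷ m)² = 3.61027×10¹⁶ m².
P = σAT⁴ ⇒ T = (P/(σA))^(1/4) = (2.552×10¹⁸/(5.670×10⁻⁸×3.61027×10¹⁶))^(1/4) = 188 K.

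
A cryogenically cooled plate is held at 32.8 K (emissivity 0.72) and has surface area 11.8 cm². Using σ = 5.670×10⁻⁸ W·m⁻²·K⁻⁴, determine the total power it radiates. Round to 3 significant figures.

Area A = 11.8 cm² = 1.18×10⁻³ m².
P = εσAT⁴ = 0.72 × 5.670×10⁻⁸ × 1.18×10⁻³ × (32.8)⁴ = 5.58×10⁻⁵ W.

P ≈ 5.58×10⁻⁵ W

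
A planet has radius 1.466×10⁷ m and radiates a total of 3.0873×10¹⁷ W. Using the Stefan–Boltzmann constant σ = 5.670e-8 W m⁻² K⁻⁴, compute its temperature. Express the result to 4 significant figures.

T ≈ 211.9 K

Surface area A = 4πR² = 4π(1.466×10⁷ m)² = 2.70071×10¹⁵ m².
P = σAT⁴ ⇒ T = (P/(σA))^(1/4) = (3.0873×10¹⁷/(5.670×10⁻⁸×2.70071×10¹⁵))^(1/4) = 211.9 K.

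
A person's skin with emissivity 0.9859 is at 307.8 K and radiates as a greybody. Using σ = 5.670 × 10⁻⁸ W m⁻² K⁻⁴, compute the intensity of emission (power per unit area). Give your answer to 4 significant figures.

I ≈ 501.8 W/m²

Stefan–Boltzmann: I = εσT⁴ = 0.9859 × 5.670×10⁻⁸ × (307.8)⁴ = 501.8 W/m².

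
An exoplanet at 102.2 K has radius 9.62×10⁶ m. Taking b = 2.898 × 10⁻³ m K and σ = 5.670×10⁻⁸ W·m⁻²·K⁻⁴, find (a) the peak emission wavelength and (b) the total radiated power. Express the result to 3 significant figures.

λ_max ≈ 28.4 μm; P ≈ 7.19×10¹⁵ W

(a) λ_max = b/T = 2.898×10⁻³/102.2 = 2.836×10⁻⁵ m = 28.4 μm.
Surface area A = 4πR² = 4π(9.62×10⁶ m)² = 1.16295×10¹⁵ m².
(b) P = σAT⁴ = 5.670×10⁻⁸×1.16295×10¹⁵×(102.2)⁴ = 7.19×10¹⁵ W.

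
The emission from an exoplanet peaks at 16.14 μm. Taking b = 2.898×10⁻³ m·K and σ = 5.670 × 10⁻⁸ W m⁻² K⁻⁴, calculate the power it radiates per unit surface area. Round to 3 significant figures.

I ≈ 58.9 W/m²

Wien's law: T = b/λ_max = 2.898×10⁻³/1.614×10⁻⁵ = 179.554 K.
Then I = σT⁴ = 5.670×10⁻⁸×(179.554)⁴ = 58.9 W/m².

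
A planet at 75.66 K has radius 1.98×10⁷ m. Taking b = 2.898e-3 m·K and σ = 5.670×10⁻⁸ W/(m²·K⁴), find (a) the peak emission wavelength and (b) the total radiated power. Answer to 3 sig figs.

λ_max ≈ 38.3 μm; P ≈ 9.15×10¹⁵ W

(a) λ_max = b/T = 2.898×10⁻³/75.66 = 3.830×10⁻⁵ m = 38.3 μm.
Surface area A = 4πR² = 4π(1.98×10⁷ m)² = 4.92652×10¹⁵ m².
(b) P = σAT⁴ = 5.670×10⁻⁸×4.92652×10¹⁵×(75.66)⁴ = 9.15×10¹⁵ W.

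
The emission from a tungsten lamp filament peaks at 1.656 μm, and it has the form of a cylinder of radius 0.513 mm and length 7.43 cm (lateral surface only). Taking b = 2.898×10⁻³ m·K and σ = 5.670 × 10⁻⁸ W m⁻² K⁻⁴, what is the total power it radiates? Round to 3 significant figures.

P ≈ 127 W

Wien's law: T = b/λ_max = 2.898×10⁻³/1.656×10⁻⁶ = 1750.00 K.
Lateral area A = 2πrL = 2π×5.13×10⁻⁴×0.0743 = 2.39489×10⁻⁴ m².
Then P = σAT⁴ = 5.670×10⁻⁸×2.39489×10⁻⁴×(1750.00)⁴ = 127 W.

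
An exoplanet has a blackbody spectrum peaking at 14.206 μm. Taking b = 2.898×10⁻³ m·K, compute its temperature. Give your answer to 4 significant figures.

T ≈ 204.0 K

Wien's law gives T = b/λ_max = (2.898×10⁻³ m·K)/(1.4206×10⁻⁵ m) = 204.0 K.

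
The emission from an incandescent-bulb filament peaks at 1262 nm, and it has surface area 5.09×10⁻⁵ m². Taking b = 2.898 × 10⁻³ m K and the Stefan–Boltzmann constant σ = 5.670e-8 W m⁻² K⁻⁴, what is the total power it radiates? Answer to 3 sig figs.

P ≈ 80.3 W

Wien's law: T = b/λ_max = 2.898×10⁻³/1.262×10⁻⁶ = 2296.35 K.
Area A = 5.09×10⁻⁵ m².
Then P = σAT⁴ = 5.670×10⁻⁸×5.09×10⁻⁵×(2296.35)⁴ = 80.3 W.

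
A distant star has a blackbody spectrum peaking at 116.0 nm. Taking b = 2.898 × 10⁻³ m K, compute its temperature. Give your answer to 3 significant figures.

Wien's law gives T = b/λ_max = (2.898×10⁻³ m·K)/(1.160×10⁻⁷ m) = 2.50×10⁴ K.

T ≈ 2.50×10⁴ K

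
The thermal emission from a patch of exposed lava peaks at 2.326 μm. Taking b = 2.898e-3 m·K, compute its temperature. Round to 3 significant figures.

T ≈ 1.25×10³ K

Wien's law gives T = b/λ_max = (2.898×10⁻³ m·K)/(2.326×10⁻⁶ m) = 1.25×10³ K.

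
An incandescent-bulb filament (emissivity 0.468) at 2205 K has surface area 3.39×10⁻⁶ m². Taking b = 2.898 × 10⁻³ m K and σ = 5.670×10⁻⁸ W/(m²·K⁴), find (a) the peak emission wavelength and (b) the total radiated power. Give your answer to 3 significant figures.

λ_max ≈ 1.31 μm; P ≈ 2.13 W

(a) λ_max = b/T = 2.898×10⁻³/2205 = 1.314×10⁻⁶ m = 1.31 μm.
Area A = 3.39×10⁻⁶ m².
(b) P = εσAT⁴ = 0.468×5.670×10⁻⁸×3.39×10⁻⁶×(2205)⁴ = 2.13 W.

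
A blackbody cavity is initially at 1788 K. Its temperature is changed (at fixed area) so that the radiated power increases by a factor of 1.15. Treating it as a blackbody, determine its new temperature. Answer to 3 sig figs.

P ∝ T⁴, so T₂/T₁ = (P₂/P₁)^(1/4) = (1.15)^(1/4) = 1.03556.
T₂ = 1788 × 1.03556 = 1.85×10³ K.

T₂ ≈ 1.85×10³ K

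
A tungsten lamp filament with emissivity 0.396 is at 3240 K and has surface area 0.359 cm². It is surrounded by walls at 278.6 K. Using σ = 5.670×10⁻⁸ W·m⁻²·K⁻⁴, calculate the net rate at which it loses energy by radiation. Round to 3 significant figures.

Area A = 0.359 cm² = 3.59×10⁻⁵ m².
Net radiated power P_net = εσA(T⁴ − T₀⁴) = 0.396×5.670×10⁻⁸×3.59×10⁻⁵×(3240⁴ − 278.6⁴).
T⁴ − T₀⁴ = 1.10200×10¹⁴ − 6.02455×10⁹ = 1.10194×10¹⁴ K⁴, so P_net = 88.8 W.

Net loss ≈ 88.8 W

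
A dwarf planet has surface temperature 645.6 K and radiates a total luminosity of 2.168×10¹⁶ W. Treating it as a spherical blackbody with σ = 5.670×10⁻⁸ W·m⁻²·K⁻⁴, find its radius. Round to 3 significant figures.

R ≈ 4.19×10⁵ m

L = 4πR²σT⁴ ⇒ R = √(L/(4πσT⁴)).
σT⁴ = 9850.02 W/m², so R = √(2.168×10¹⁶/(4π×9850.02)) = 4.19×10⁵ m.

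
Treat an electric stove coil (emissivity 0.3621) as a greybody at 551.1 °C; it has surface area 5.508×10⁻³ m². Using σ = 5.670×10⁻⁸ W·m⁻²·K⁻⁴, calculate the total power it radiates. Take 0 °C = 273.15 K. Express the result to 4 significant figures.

T = 551.1 °C + 273.15 = 824.25 K.
Area A = 5.508×10⁻³ m².
P = εσAT⁴ = 0.3621 × 5.670×10⁻⁸ × 5.508×10⁻³ × (824.25)⁴ = 52.20 W.

P ≈ 52.20 W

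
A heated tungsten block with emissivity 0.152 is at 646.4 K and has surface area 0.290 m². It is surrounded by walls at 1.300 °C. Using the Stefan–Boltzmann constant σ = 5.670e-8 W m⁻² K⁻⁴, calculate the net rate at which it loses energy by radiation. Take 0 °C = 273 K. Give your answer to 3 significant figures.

Net loss ≈ 422 W

Surroundings: T = 1.300 °C + 273 = 274.300 K.
Area A = 0.290 m².
Net radiated power P_net = εσA(T⁴ − T₀⁴) = 0.152×5.670×10⁻⁸×0.290×(646.4⁴ − 274.300⁴).
T⁴ − T₀⁴ = 1.74584×10¹¹ − 5.66113×10⁹ = 1.68923×10¹¹ K⁴, so P_net = 422 W.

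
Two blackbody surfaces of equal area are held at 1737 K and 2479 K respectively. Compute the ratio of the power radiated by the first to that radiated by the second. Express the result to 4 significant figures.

P₁/P₂ ≈ 0.2410

With equal areas, P₁/P₂ = (T₁/T₂)⁴ = (1737/2479)⁴ = 0.2410.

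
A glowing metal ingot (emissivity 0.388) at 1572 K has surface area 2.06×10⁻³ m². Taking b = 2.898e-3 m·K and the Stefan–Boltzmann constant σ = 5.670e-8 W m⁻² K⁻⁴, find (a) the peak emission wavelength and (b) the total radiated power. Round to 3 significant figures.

(a) λ_max = b/T = 2.898×10⁻³/1572 = 1.844×10⁻⁶ m = 1.84×10³ nm.
Area A = 2.06×10⁻³ m².
(b) P = εσAT⁴ = 0.388×5.670×10⁻⁸×2.06×10⁻³×(1572)⁴ = 277 W.

λ_max ≈ 1.84×10³ nm; P ≈ 277 W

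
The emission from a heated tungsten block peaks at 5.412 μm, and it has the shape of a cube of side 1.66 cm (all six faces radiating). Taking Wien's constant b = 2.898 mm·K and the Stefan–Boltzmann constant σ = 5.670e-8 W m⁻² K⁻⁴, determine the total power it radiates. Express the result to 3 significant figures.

Wien's law: T = b/λ_max = 2.898×10⁻³/5.412×10⁻⁶ = 535.477 K.
Area A = 6s² = 6×(0.0166 m)² = 1.65336×10⁻³ m².
Then P = σAT⁴ = 5.670×10⁻⁸×1.65336×10⁻³×(535.477)⁴ = 7.71 W.

P ≈ 7.71 W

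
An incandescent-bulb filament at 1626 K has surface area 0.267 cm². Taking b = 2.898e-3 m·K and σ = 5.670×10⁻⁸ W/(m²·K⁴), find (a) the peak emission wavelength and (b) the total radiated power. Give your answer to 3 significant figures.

(a) λ_max = b/T = 2.898×10⁻³/1626 = 1.782×10⁻⁶ m = 1.78 μm.
Area A = 0.267 cm² = 2.67×10⁻⁵ m².
(b) P = σAT⁴ = 5.670×10⁻⁸×2.67×10⁻⁵×(1626)⁴ = 10.6 W.

λ_max ≈ 1.78 μm; P ≈ 10.6 W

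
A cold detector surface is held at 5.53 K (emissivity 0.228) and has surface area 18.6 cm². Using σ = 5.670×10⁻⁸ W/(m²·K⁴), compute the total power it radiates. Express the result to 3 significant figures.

Area A = 18.6 cm² = 1.86×10⁻³ m².
P = εσAT⁴ = 0.228 × 5.670×10⁻⁸ × 1.86×10⁻³ × (5.53)⁴ = 2.25×10⁻⁸ W.

P ≈ 2.25×10⁻⁸ W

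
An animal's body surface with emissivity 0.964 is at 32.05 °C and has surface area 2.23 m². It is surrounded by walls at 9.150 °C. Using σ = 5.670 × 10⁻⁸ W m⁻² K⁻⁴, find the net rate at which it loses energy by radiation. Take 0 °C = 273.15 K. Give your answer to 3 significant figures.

Net loss ≈ 283 W

T = 32.05 °C + 273.15 = 305.20 K.
Surroundings: T = 9.150 °C + 273.15 = 282.300 K.
Area A = 2.23 m².
Net radiated power P_net = εσA(T⁴ − T₀⁴) = 0.964×5.670×10⁻⁸×2.23×(305.20⁴ − 282.300⁴).
T⁴ − T₀⁴ = 8.67637×10⁹ − 6.35102×10⁹ = 2.32535×10⁹ K⁴, so P_net = 283 W.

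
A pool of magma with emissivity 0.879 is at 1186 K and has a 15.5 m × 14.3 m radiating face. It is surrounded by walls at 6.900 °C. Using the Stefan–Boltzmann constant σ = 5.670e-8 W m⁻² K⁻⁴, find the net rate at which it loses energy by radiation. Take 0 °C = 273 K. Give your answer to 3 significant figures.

Net loss ≈ 2.18×10⁷ W

Surroundings: T = 6.900 °C + 273 = 279.900 K.
Area A = 15.5 × 14.3 = 221.65 m².
Net radiated power P_net = εσA(T⁴ − T₀⁴) = 0.879×5.670×10⁻⁸×221.65×(1186⁴ − 279.900⁴).
T⁴ − T₀⁴ = 1.97851×10¹² − 6.13778×10⁹ = 1.97237×10¹² K⁴, so P_net = 2.18×10⁷ W.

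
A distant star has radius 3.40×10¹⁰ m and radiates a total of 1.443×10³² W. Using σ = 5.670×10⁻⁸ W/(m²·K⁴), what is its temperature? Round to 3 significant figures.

T ≈ 2.05×10⁴ K

Surface area A = 4πR² = 4π(3.40×10¹⁰ m)² = 1.45267×10²² m².
P = σAT⁴ ⇒ T = (P/(σA))^(1/4) = (1.443×10³²/(5.670×10⁻⁸×1.45267×10²²))^(1/4) = 2.05×10⁴ K.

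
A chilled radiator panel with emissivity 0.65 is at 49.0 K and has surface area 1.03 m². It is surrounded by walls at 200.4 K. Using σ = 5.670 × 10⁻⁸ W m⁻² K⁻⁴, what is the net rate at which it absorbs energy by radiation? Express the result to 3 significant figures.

Area A = 1.03 m².
Net radiated power P_net = εσA(T⁴ − T₀⁴) = 0.65×5.670×10⁻⁸×1.03×(49.0⁴ − 200.4⁴).
T⁴ − T₀⁴ = 5.76480×10⁶ − 1.61284×10⁹ = -1.60708×10⁹ K⁴, so P_net = -61.0 W — negative, meaning a net gain of 61.0 W.

Net gain ≈ 61.0 W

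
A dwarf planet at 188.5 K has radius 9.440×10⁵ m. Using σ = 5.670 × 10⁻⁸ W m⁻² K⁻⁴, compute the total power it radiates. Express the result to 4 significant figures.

P ≈ 8.016×10¹⁴ W

Surface area A = 4πR² = 4π(9.440×10⁵ m)² = 1.11983×10¹³ m².
P = σAT⁴ = 5.670×10⁻⁸ × 1.11983×10¹³ × (188.5)⁴ = 8.016×10¹⁴ W.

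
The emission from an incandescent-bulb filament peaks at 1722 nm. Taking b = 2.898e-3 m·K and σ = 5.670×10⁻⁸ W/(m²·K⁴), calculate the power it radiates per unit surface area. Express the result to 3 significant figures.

I ≈ 4.55×10⁵ W/m²

Wien's law: T = b/λ_max = 2.898×10⁻³/1.722×10⁻⁶ = 1682.93 K.
Then I = σT⁴ = 5.670×10⁻⁸×(1682.93)⁴ = 4.55×10⁵ W/m².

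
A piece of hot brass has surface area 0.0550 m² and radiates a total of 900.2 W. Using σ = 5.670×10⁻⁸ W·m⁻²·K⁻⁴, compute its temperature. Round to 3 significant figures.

Area A = 0.0550 m².
P = σAT⁴ ⇒ T = (P/(σA))^(1/4) = (900.2/(5.670×10⁻⁸×0.0550))^(1/4) = 733 K.

T ≈ 733 K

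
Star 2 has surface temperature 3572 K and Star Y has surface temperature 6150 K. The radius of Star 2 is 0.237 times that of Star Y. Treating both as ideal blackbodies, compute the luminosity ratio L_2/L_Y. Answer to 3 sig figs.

L ∝ R²T⁴, so L_2/L_Y = (R_2/R_Y)²(T_2/T_Y)⁴ = (0.237)² × (3572/6150)⁴ = 0.056169 × 0.113801 = 6.39×10⁻³.

L_2/L_Y ≈ 6.39×10⁻³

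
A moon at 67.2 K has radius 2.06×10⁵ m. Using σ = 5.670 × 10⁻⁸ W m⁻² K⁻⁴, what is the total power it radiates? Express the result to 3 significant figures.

P ≈ 6.17×10¹¹ W

Surface area A = 4πR² = 4π(2.06×10⁵ m)² = 5.33267×10¹¹ m².
P = σAT⁴ = 5.670×10⁻⁸ × 5.33267×10¹¹ × (67.2)⁴ = 6.17×10¹¹ W.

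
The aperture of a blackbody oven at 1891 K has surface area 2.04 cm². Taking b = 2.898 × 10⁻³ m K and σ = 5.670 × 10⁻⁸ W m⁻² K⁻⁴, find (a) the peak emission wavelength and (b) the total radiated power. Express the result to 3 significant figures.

(a) λ_max = b/T = 2.898×10⁻³/1891 = 1.533×10⁻⁶ m = 1.53×10³ nm.
Area A = 2.04 cm² = 2.04×10⁻⁴ m².
(b) P = σAT⁴ = 5.670×10⁻⁸×2.04×10⁻⁴×(1891)⁴ = 148 W.

λ_max ≈ 1.53×10³ nm; P ≈ 148 W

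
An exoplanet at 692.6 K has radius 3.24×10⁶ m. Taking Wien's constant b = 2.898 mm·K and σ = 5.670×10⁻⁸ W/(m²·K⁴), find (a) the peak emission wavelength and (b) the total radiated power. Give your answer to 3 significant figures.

(a) λ_max = b/T = 2.898×10⁻³/692.6 = 4.184×10⁻⁶ m = 4.18 μm.
Surface area A = 4πR² = 4π(3.24×10⁶ m)² = 1.31917×10¹⁴ m².
(b) P = σAT⁴ = 5.670×10⁻⁸×1.31917×10¹⁴×(692.6)⁴ = 1.72×10¹⁸ W.

λ_max ≈ 4.18 μm; P ≈ 1.72×10¹⁸ W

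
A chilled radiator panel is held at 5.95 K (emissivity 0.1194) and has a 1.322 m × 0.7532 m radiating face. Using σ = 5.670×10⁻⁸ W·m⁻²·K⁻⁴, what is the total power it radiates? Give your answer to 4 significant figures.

Area A = 1.322 × 0.7532 = 0.99573 m².
P = εσAT⁴ = 0.1194 × 5.670×10⁻⁸ × 0.99573 × (5.95)⁴ = 8.449×10⁻⁶ W.

P ≈ 8.449×10⁻⁶ W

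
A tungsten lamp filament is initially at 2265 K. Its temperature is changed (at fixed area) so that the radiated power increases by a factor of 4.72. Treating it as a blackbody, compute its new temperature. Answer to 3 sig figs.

T₂ ≈ 3.34×10³ K

P ∝ T⁴, so T₂/T₁ = (P₂/P₁)^(1/4) = (4.72)^(1/4) = 1.47396.
T₂ = 2265 × 1.47396 = 3.34×10³ K.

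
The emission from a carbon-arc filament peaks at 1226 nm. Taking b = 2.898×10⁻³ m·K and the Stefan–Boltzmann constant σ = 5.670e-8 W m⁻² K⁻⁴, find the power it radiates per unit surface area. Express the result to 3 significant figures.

I ≈ 1.77×10⁶ W/m²

Wien's law: T = b/λ_max = 2.898×10⁻³/1.226×10⁻⁶ = 2363.78 K.
Then I = σT⁴ = 5.670×10⁻⁸×(2363.78)⁴ = 1.77×10⁶ W/m².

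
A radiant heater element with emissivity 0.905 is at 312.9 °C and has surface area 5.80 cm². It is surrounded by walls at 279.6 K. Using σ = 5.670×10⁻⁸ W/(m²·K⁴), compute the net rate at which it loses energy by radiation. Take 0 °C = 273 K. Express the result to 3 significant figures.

T = 312.9 °C + 273 = 585.9 K.
Area A = 5.80 cm² = 5.80×10⁻⁴ m².
Net radiated power P_net = εσA(T⁴ − T₀⁴) = 0.905×5.670×10⁻⁸×5.80×10⁻⁴×(585.9⁴ − 279.6⁴).
T⁴ − T₀⁴ = 1.17840×10¹¹ − 6.11151×10⁹ = 1.11728×10¹¹ K⁴, so P_net = 3.33 W.

Net loss ≈ 3.33 W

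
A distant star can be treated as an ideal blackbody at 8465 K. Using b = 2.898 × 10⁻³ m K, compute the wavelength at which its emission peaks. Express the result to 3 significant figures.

λ_max ≈ 342 nm

Wien's displacement law: λ_max = b/T = (2.898×10⁻³ m·K)/(8465 K) = 3.424×10⁻⁷ m.
That is 342 nm, in the ultraviolet range.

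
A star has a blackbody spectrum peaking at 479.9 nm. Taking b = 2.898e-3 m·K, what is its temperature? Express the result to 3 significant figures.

Wien's law gives T = b/λ_max = (2.898×10⁻³ m·K)/(4.799×10⁻⁷ m) = 6.04×10³ K.

T ≈ 6.04×10³ K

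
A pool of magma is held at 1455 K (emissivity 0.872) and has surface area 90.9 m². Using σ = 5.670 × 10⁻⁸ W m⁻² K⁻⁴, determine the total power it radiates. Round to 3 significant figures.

Area A = 90.9 m².
P = εσAT⁴ = 0.872 × 5.670×10⁻⁸ × 90.9 × (1455)⁴ = 2.01×10⁷ W.

P ≈ 2.01×10⁷ W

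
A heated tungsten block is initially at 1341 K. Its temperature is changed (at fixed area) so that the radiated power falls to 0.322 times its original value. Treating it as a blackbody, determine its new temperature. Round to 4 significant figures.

T₂ ≈ 1010 K

P ∝ T⁴, so T₂/T₁ = (P₂/P₁)^(1/4) = (0.322)^(1/4) = 0.753293.
T₂ = 1341 × 0.753293 = 1010 K.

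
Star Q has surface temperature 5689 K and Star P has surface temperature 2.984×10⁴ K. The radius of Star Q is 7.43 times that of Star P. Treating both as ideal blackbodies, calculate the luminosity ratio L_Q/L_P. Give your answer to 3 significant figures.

L ∝ R²T⁴, so L_Q/L_P = (R_Q/R_P)²(T_Q/T_P)⁴ = (7.43)² × (5689/2.984×10⁴)⁴ = 55.2049 × 1.32114×10⁻³ = 0.0729.

L_Q/L_P ≈ 0.0729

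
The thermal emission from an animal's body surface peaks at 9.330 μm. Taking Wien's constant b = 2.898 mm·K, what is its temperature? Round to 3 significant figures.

T ≈ 311 K

Wien's law gives T = b/λ_max = (2.898×10⁻³ m·K)/(9.330×10⁻⁶ m) = 311 K.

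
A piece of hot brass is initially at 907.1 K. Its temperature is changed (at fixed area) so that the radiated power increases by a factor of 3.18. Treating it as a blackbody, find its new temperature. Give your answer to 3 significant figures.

T₂ ≈ 1.21×10³ K

P ∝ T⁴, so T₂/T₁ = (P₂/P₁)^(1/4) = (3.18)^(1/4) = 1.33539.
T₂ = 907.1 × 1.33539 = 1.21×10³ K.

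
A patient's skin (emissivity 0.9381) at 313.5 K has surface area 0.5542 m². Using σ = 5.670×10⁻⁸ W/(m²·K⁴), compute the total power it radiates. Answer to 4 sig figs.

P ≈ 284.7 W

Area A = 0.5542 m².
P = εσAT⁴ = 0.9381 × 5.670×10⁻⁸ × 0.5542 × (313.5)⁴ = 284.7 W.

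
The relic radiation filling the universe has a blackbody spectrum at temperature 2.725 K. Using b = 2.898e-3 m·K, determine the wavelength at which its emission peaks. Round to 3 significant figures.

Wien's displacement law: λ_max = b/T = (2.898×10⁻³ m·K)/(2.725 K) = 1.063×10⁻³ m.
That is 1.06×10⁻³ m, in the microwave range.

λ_max ≈ 1.06×10⁻³ m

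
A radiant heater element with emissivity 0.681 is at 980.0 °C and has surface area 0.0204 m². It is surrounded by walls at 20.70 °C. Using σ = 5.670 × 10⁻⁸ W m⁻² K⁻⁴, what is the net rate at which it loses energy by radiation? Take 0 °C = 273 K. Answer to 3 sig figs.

Net loss ≈ 1.94×10³ W

T = 980.0 °C + 273 = 1253.0 K.
Surroundings: T = 20.70 °C + 273 = 293.70 K.
Area A = 0.0204 m².
Net radiated power P_net = εσA(T⁴ − T₀⁴) = 0.681×5.670×10⁻⁸×0.0204×(1253.0⁴ − 293.70⁴).
T⁴ − T₀⁴ = 2.46493×10¹² − 7.44073×10⁹ = 2.45749×10¹² K⁴, so P_net = 1.94×10³ W.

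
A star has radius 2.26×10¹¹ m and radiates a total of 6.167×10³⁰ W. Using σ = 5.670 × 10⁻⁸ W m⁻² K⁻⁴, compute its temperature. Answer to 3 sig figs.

Surface area A = 4πR² = 4π(2.26×10¹¹ m)² = 6.41840×10²³ m².
P = σAT⁴ ⇒ T = (P/(σA))^(1/4) = (6.167×10³⁰/(5.670×10⁻⁸×6.41840×10²³))^(1/4) = 3.61×10³ K.

T ≈ 3.61×10³ K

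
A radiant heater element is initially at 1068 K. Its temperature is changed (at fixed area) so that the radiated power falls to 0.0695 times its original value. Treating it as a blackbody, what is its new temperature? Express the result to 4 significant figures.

P ∝ T⁴, so T₂/T₁ = (P₂/P₁)^(1/4) = (0.0695)^(1/4) = 0.513448.
T₂ = 1068 × 0.513448 = 548.4 K.

T₂ ≈ 548.4 K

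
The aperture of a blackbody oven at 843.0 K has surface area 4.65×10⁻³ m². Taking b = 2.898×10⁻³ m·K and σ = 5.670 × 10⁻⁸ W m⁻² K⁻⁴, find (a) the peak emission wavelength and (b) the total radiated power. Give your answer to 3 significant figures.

λ_max ≈ 3.44 μm; P ≈ 133 W

(a) λ_max = b/T = 2.898×10⁻³/843.0 = 3.438×10⁻⁶ m = 3.44 μm.
Area A = 4.65×10⁻³ m².
(b) P = σAT⁴ = 5.670×10⁻⁸×4.65×10⁻³×(843.0)⁴ = 133 W.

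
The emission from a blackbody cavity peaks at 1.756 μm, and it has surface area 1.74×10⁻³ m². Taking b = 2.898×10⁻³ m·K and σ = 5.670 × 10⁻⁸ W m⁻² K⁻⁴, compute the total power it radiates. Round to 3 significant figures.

P ≈ 732 W

Wien's law: T = b/λ_max = 2.898×10⁻³/1.756×10⁻⁶ = 1650.34 K.
Area A = 1.74×10⁻³ m².
Then P = σAT⁴ = 5.670×10⁻⁸×1.74×10⁻³×(1650.34)⁴ = 732 W.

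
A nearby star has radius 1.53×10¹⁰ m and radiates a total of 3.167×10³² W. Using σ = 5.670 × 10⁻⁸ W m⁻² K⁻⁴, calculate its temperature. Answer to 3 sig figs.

T ≈ 3.71×10⁴ K

Surface area A = 4πR² = 4π(1.53×10¹⁰ m)² = 2.94166×10²¹ m².
P = σAT⁴ ⇒ T = (P/(σA))^(1/4) = (3.167×10³²/(5.670×10⁻⁸×2.94166×10²¹))^(1/4) = 3.71×10⁴ K.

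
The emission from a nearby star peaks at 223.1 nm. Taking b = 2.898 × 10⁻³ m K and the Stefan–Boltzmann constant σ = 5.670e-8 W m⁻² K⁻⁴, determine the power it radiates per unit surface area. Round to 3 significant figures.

Wien's law: T = b/λ_max = 2.898×10⁻³/2.231×10⁻⁷ = 12989.7 K.
Then I = σT⁴ = 5.670×10⁻⁸×(12989.7)⁴ = 1.61×10⁹ W/m².

I ≈ 1.61×10⁹ W/m²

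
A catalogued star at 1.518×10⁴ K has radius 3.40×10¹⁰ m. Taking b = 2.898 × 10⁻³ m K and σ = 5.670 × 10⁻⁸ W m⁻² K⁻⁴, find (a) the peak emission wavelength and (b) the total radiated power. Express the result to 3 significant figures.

(a) λ_max = b/T = 2.898×10⁻³/1.518×10⁴ = 1.909×10⁻⁷ m = 191 nm.
Surface area A = 4πR² = 4π(3.40×10¹⁰ m)² = 1.45267×10²² m².
(b) P = σAT⁴ = 5.670×10⁻⁸×1.45267×10²²×(1.518×10⁴)⁴ = 4.37×10³¹ W.

λ_max ≈ 191 nm; P ≈ 4.37×10³¹ W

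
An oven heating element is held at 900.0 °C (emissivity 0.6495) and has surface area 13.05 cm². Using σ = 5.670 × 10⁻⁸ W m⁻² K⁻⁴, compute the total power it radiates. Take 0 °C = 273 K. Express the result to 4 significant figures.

P ≈ 90.98 W

T = 900.0 °C + 273 = 1173.0 K.
Area A = 13.05 cm² = 1.305×10⁻³ m².
P = εσAT⁴ = 0.6495 × 5.670×10⁻⁸ × 1.305×10⁻³ × (1173.0)⁴ = 90.98 W.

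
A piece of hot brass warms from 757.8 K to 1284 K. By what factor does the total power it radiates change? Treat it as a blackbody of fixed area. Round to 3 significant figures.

P ∝ T⁴, so P₂/P₁ = (T₂/T₁)⁴ = (1284/757.8)⁴ = (1.69438)⁴ = 8.24.

P₂/P₁ ≈ 8.24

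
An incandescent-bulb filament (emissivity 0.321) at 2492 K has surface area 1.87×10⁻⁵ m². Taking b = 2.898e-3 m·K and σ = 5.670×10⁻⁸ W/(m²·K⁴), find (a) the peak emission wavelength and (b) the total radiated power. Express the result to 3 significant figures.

λ_max ≈ 1.16×10³ nm; P ≈ 13.1 W

(a) λ_max = b/T = 2.898×10⁻³/2492 = 1.163×10⁻⁶ m = 1.16×10³ nm.
Area A = 1.87×10⁻⁵ m².
(b) P = εσAT⁴ = 0.321×5.670×10⁻⁸×1.87×10⁻⁵×(2492)⁴ = 13.1 W.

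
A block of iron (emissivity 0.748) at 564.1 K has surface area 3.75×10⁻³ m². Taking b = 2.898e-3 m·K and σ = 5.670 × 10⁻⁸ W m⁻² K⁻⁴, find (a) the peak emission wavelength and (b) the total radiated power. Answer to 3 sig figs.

(a) λ_max = b/T = 2.898×10⁻³/564.1 = 5.137×10⁻⁶ m = 5.14 μm.
Area A = 3.75×10⁻³ m².
(b) P = εσAT⁴ = 0.748×5.670×10⁻⁸×3.75×10⁻³×(564.1)⁴ = 16.1 W.

λ_max ≈ 5.14 μm; P ≈ 16.1 W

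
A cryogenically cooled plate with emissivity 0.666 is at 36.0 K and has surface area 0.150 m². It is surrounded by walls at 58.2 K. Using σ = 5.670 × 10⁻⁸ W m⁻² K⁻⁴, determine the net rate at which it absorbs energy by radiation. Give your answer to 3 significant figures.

Area A = 0.150 m².
Net radiated power P_net = εσA(T⁴ − T₀⁴) = 0.666×5.670×10⁻⁸×0.150×(36.0⁴ − 58.2⁴).
T⁴ − T₀⁴ = 1.67962×10⁶ − 1.14734×10⁷ = -9.79378×10⁶ K⁴, so P_net = -0.0555 W — negative, meaning a net gain of 0.0555 W.

Net gain ≈ 0.0555 W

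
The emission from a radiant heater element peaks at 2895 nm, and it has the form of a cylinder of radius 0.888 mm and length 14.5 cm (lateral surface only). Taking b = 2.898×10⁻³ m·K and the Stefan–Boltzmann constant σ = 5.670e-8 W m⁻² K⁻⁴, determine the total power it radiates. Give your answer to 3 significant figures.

Wien's law: T = b/λ_max = 2.898×10⁻³/2.895×10⁻⁶ = 1001.04 K.
Lateral area A = 2πrL = 2π×8.88×10⁻⁴×0.145 = 8.09023×10⁻⁴ m².
Then P = σAT⁴ = 5.670×10⁻⁸×8.09023×10⁻⁴×(1001.04)⁴ = 46.1 W.

P ≈ 46.1 W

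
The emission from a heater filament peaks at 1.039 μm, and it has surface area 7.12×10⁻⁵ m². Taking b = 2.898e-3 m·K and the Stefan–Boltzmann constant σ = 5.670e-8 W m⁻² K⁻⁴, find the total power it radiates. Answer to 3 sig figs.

P ≈ 244 W

Wien's law: T = b/λ_max = 2.898×10⁻³/1.039×10⁻⁶ = 2789.22 K.
Area A = 7.12×10⁻⁵ m².
Then P = σAT⁴ = 5.670×10⁻⁸×7.12×10⁻⁵×(2789.22)⁴ = 244 W.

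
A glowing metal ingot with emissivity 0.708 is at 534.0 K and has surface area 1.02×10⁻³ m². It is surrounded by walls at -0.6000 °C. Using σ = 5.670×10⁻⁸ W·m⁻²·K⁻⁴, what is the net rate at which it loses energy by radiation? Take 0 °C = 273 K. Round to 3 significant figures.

Net loss ≈ 3.10 W

Surroundings: T = -0.6000 °C + 273 = 272.4000 K.
Area A = 1.02×10⁻³ m².
Net radiated power P_net = εσA(T⁴ − T₀⁴) = 0.708×5.670×10⁻⁸×1.02×10⁻³×(534.0⁴ − 272.4000⁴).
T⁴ − T₀⁴ = 8.13139×10¹⁰ − 5.50590×10⁹ = 7.58080×10¹⁰ K⁴, so P_net = 3.10 W.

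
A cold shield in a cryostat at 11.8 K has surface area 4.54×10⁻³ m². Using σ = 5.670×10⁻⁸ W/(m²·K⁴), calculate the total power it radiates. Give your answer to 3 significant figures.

Area A = 4.54×10⁻³ m².
P = σAT⁴ = 5.670×10⁻⁸ × 4.54×10⁻³ × (11.8)⁴ = 4.99×10⁻⁶ W.

P ≈ 4.99×10⁻⁶ W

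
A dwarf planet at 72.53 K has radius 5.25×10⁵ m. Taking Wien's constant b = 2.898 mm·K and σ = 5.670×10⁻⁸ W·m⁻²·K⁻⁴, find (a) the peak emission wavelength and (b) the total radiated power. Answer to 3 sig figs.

(a) λ_max = b/T = 2.898×10⁻³/72.53 = 3.996×10⁻⁵ m = 40.0 μm.
Surface area A = 4πR² = 4π(5.25×10⁵ m)² = 3.46361×10¹² m².
(b) P = σAT⁴ = 5.670×10⁻⁸×3.46361×10¹²×(72.53)⁴ = 5.43×10¹² W.

λ_max ≈ 40.0 μm; P ≈ 5.43×10¹² W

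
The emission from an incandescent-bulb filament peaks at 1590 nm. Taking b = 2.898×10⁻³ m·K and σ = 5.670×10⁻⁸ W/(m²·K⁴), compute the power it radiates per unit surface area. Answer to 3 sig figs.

I ≈ 6.26×10⁵ W/m²

Wien's law: T = b/λ_max = 2.898×10⁻³/1.590×10⁻⁶ = 1822.64 K.
Then I = σT⁴ = 5.670×10⁻⁸×(1822.64)⁴ = 6.26×10⁵ W/m².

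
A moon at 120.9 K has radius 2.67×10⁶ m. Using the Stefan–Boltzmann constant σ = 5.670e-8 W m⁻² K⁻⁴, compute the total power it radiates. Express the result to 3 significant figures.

P ≈ 1.09×10¹⁵ W

Surface area A = 4πR² = 4π(2.67×10⁶ m)² = 8.95844×10¹³ m².
P = σAT⁴ = 5.670×10⁻⁸ × 8.95844×10¹³ × (120.9)⁴ = 1.09×10¹⁵ W.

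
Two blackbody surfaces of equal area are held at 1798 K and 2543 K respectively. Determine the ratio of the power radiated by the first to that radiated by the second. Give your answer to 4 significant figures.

P₁/P₂ ≈ 0.2499

With equal areas, P₁/P₂ = (T₁/T₂)⁴ = (1798/2543)⁴ = 0.2499.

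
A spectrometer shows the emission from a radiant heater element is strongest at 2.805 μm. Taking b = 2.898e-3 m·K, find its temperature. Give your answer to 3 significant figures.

Wien's law gives T = b/λ_max = (2.898×10⁻³ m·K)/(2.805×10⁻⁶ m) = 1.03×10³ K.

T ≈ 1.03×10³ K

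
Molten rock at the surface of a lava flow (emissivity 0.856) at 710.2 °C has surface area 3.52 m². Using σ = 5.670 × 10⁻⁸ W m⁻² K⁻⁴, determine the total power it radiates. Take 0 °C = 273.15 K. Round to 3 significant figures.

T = 710.2 °C + 273.15 = 983.35 K.
Area A = 3.52 m².
P = εσAT⁴ = 0.856 × 5.670×10⁻⁸ × 3.52 × (983.35)⁴ = 1.60×10⁵ W.

P ≈ 1.60×10⁵ W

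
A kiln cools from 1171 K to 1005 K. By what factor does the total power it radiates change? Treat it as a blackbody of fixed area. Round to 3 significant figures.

P ∝ T⁴, so P₂/P₁ = (T₂/T₁)⁴ = (1005/1171)⁴ = (0.858241)⁴ = 0.543.

P₂/P₁ ≈ 0.543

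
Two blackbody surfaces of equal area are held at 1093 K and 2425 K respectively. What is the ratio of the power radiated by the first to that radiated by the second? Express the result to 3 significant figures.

P₁/P₂ ≈ 0.0413

With equal areas, P₁/P₂ = (T₁/T₂)⁴ = (1093/2425)⁴ = 0.0413.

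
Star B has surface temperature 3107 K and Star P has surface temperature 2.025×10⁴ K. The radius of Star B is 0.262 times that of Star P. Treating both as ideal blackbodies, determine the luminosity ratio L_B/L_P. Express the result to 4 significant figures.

L_B/L_P ≈ 3.804×10⁻⁵

L ∝ R²T⁴, so L_B/L_P = (R_B/R_P)²(T_B/T_P)⁴ = (0.262)² × (3107/2.025×10⁴)⁴ = 0.068644 × 5.54198×10⁻⁴ = 3.804×10⁻⁵.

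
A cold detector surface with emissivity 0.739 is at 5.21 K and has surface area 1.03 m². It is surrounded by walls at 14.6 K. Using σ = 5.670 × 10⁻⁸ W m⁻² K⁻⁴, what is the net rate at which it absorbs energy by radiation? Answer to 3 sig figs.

Area A = 1.03 m².
Net radiated power P_net = εσA(T⁴ − T₀⁴) = 0.739×5.670×10⁻⁸×1.03×(5.21⁴ − 14.6⁴).
T⁴ − T₀⁴ = 736.802 − 45437.2 = -44700.4 K⁴, so P_net = -1.93×10⁻³ W — negative, meaning a net gain of 1.93×10⁻³ W.

Net gain ≈ 1.93×10⁻³ W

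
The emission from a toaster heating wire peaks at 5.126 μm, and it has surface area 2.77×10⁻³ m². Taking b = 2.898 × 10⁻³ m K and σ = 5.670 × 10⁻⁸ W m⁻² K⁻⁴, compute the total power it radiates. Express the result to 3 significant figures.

Wien's law: T = b/λ_max = 2.898×10⁻³/5.126×10⁻⁶ = 565.353 K.
Area A = 2.77×10⁻³ m².
Then P = σAT⁴ = 5.670×10⁻⁸×2.77×10⁻³×(565.353)⁴ = 16.0 W.

P ≈ 16.0 W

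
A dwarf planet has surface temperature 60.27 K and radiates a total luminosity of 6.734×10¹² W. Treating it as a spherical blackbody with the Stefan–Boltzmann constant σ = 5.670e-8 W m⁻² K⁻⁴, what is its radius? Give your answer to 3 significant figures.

R ≈ 8.46×10⁵ m

L = 4πR²σT⁴ ⇒ R = √(L/(4πσT⁴)).
σT⁴ = 0.748149 W/m², so R = √(6.734×10¹²/(4π×0.748149)) = 8.46×10⁵ m.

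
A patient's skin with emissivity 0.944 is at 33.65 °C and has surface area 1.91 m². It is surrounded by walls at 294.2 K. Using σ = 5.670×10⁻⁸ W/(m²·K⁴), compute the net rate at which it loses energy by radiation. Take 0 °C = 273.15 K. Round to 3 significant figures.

T = 33.65 °C + 273.15 = 306.80 K.
Area A = 1.91 m².
Net radiated power P_net = εσA(T⁴ − T₀⁴) = 0.944×5.670×10⁻⁸×1.91×(306.80⁴ − 294.2⁴).
T⁴ − T₀⁴ = 8.85975×10⁹ − 7.49153×10⁹ = 1.36822×10⁹ K⁴, so P_net = 140 W.

Net loss ≈ 140 W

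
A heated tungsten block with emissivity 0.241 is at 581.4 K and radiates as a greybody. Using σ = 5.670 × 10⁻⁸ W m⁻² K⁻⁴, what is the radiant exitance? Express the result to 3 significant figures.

I ≈ 1.56×10³ W/m²

Stefan–Boltzmann: I = εσT⁴ = 0.241 × 5.670×10⁻⁸ × (581.4)⁴ = 1.56×10³ W/m².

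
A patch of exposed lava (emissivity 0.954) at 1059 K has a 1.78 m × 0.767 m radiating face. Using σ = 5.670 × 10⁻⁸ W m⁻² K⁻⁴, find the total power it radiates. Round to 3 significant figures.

P ≈ 9.29×10⁴ W

Area A = 1.78 × 0.767 = 1.36526 m².
P = εσAT⁴ = 0.954 × 5.670×10⁻⁸ × 1.36526 × (1059)⁴ = 9.29×10⁴ W.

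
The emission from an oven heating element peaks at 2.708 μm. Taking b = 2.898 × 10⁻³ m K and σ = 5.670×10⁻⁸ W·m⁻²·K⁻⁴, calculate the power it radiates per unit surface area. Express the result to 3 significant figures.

I ≈ 7.44×10⁴ W/m²

Wien's law: T = b/λ_max = 2.898×10⁻³/2.708×10⁻⁶ = 1070.16 K.
Then I = σT⁴ = 5.670×10⁻⁸×(1070.16)⁴ = 7.44×10⁴ W/m².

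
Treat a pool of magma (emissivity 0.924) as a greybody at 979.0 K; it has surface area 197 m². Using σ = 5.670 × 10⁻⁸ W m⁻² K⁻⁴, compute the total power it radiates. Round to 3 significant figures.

P ≈ 9.48×10⁶ W

Area A = 197 m².
P = εσAT⁴ = 0.924 × 5.670×10⁻⁸ × 197 × (979.0)⁴ = 9.48×10⁶ W.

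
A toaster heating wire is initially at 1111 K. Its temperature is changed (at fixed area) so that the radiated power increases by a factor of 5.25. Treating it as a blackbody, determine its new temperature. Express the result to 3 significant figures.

P ∝ T⁴, so T₂/T₁ = (P₂/P₁)^(1/4) = (5.25)^(1/4) = 1.51370.
T₂ = 1111 × 1.51370 = 1.68×10³ K.

T₂ ≈ 1.68×10³ K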